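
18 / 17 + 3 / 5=141 / 85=1.66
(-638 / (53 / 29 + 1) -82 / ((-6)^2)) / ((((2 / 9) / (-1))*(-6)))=-168199 / 984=-170.93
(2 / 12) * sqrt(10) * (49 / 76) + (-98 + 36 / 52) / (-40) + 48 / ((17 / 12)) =49 * sqrt(10) / 456 + 64205 / 1768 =36.65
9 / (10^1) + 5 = 59 / 10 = 5.90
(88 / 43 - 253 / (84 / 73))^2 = 619014900625 / 13046544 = 47446.66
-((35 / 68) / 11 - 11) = 8193 / 748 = 10.95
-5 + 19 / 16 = -61 / 16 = -3.81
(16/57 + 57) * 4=13060/57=229.12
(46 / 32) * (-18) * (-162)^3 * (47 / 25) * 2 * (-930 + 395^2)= 320760623118582 / 5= 64152124623716.40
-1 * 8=-8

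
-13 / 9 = -1.44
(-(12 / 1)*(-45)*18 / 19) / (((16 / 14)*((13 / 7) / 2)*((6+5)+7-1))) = 119070 / 4199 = 28.36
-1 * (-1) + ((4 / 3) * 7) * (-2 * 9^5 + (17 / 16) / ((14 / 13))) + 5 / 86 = -1137509341 / 1032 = -1102237.73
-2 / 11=-0.18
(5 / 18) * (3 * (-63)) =-105 / 2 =-52.50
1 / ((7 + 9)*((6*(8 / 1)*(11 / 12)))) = 1 / 704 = 0.00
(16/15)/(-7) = -16/105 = -0.15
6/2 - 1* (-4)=7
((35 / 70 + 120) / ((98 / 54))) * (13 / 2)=84591 / 196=431.59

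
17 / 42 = 0.40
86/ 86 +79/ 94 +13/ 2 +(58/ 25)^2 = 403108/ 29375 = 13.72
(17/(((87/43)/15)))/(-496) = -0.25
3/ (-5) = -3/ 5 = -0.60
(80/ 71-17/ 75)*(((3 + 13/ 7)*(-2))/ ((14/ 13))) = -2118506/ 260925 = -8.12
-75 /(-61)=75 /61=1.23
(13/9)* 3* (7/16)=91/48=1.90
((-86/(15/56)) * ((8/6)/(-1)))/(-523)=-19264/23535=-0.82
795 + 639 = 1434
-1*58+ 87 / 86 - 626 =-58737 / 86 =-682.99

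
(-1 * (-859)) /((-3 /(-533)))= 152615.67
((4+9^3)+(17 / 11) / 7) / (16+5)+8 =69394 / 1617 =42.92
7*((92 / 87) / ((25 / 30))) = 1288 / 145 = 8.88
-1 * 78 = -78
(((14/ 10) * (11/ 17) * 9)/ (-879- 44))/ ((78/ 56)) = -6468/ 1019915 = -0.01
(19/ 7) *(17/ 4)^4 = 1586899/ 1792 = 885.55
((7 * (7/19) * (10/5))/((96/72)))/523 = 147/19874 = 0.01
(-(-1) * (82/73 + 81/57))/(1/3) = 10587/1387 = 7.63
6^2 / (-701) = -36 / 701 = -0.05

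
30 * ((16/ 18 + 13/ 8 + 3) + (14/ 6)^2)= 1315/ 4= 328.75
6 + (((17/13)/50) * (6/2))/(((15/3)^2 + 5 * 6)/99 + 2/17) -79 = -72.88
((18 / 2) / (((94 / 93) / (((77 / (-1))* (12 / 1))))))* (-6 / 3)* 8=131640.51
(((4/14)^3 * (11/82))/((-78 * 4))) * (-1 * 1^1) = 11/1096914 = 0.00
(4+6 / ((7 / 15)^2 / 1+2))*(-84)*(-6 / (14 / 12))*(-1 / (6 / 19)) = -4577328 / 499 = -9173.00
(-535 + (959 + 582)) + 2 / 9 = 9056 / 9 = 1006.22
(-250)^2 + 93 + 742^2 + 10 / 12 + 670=3682967 / 6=613827.83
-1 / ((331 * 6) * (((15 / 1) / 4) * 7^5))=-2 / 250340265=-0.00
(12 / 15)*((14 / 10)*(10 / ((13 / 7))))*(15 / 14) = 84 / 13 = 6.46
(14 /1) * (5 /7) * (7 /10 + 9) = 97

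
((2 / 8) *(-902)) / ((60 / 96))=-1804 / 5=-360.80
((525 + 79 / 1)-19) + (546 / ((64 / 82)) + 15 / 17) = 349641 / 272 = 1285.44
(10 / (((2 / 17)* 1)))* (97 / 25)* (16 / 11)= 26384 / 55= 479.71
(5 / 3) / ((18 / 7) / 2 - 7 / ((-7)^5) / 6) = 24010 / 18523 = 1.30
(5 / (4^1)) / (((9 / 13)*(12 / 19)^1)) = 1235 / 432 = 2.86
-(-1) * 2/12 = 1/6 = 0.17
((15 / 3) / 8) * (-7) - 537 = -4331 / 8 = -541.38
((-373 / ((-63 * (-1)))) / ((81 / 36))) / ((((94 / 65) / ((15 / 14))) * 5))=-0.39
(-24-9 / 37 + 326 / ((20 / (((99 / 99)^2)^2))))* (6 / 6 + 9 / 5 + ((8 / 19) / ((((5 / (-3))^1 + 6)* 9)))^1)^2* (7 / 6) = -557792642477 / 7618498875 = -73.22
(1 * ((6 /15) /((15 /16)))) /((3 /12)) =128 /75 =1.71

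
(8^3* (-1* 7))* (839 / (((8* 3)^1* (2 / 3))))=-187936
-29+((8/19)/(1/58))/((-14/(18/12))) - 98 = -17239/133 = -129.62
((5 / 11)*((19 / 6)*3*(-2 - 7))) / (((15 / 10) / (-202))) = 57570 / 11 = 5233.64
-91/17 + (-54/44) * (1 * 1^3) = -2461/374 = -6.58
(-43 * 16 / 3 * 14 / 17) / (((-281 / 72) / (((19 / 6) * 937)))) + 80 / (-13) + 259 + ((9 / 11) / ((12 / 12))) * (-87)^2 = 102488803922 / 683111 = 150032.43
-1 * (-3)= 3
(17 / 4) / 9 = 17 / 36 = 0.47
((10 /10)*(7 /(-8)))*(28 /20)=-49 /40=-1.22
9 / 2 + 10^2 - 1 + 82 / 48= 2525 / 24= 105.21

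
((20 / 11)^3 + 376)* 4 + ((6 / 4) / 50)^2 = 20338251979 / 13310000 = 1528.04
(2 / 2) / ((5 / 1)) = 1 / 5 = 0.20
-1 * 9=-9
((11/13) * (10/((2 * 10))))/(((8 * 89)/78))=33/712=0.05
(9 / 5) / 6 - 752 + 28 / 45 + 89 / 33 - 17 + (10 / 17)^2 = -218884103 / 286110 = -765.03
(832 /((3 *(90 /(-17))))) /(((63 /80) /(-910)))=14709760 /243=60533.99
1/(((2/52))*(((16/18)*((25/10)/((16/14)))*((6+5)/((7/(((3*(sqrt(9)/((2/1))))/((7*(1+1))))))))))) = 1456/55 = 26.47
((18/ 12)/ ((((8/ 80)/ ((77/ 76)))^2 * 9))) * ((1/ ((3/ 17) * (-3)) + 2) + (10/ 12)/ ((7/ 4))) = 783475/ 77976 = 10.05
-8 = -8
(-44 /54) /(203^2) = -22 /1112643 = -0.00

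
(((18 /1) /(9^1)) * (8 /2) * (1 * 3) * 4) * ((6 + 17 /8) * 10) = 7800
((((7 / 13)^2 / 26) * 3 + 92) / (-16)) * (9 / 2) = -3639555 / 140608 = -25.88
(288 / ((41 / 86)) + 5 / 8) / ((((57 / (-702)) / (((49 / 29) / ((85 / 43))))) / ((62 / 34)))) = -1515800711061 / 130575980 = -11608.57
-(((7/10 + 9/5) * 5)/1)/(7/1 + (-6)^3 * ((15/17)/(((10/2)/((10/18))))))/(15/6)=85/241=0.35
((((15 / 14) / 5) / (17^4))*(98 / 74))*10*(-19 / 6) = -665 / 6180554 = -0.00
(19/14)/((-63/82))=-779/441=-1.77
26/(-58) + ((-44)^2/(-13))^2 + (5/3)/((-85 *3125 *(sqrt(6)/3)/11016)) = 108692587/4901-108 *sqrt(6)/3125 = 22177.55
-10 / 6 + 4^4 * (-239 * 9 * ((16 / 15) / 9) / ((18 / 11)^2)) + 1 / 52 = -1539982997 / 63180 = -24374.53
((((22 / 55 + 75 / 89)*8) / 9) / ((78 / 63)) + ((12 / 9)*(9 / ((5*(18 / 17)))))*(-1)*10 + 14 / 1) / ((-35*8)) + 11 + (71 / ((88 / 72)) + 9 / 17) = 69.65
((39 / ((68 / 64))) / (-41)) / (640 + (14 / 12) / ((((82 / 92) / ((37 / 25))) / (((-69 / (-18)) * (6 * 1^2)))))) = -46800 / 35785187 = -0.00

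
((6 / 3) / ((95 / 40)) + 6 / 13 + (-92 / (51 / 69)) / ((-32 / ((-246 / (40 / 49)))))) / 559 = -786630061 / 375558560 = -2.09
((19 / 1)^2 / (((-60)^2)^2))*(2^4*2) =361 / 405000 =0.00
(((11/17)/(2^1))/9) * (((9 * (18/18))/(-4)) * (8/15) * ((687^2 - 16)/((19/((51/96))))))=-5191483/9120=-569.24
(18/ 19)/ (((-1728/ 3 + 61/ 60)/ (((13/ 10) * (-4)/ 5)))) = 5616/ 3277405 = 0.00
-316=-316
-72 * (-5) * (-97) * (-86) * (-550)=-1651716000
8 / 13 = 0.62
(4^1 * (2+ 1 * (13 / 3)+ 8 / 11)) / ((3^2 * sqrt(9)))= 932 / 891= 1.05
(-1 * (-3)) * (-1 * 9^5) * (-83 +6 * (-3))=17891847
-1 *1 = -1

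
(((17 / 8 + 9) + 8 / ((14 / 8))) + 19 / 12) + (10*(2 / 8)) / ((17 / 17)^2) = 3323 / 168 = 19.78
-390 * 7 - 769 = -3499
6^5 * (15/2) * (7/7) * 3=174960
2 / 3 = 0.67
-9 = -9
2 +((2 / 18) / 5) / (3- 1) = 181 / 90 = 2.01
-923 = -923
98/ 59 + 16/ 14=1158/ 413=2.80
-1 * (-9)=9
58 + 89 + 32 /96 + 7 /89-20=127.41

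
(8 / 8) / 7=1 / 7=0.14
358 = 358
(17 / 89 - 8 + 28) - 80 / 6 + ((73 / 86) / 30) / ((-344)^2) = 186338972257 / 27172312320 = 6.86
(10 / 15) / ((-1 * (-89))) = 2 / 267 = 0.01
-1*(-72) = 72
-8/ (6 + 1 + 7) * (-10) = 40/ 7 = 5.71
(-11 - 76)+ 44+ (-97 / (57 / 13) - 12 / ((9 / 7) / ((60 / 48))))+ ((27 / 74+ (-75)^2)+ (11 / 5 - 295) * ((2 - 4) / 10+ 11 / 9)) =553535387 / 105450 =5249.27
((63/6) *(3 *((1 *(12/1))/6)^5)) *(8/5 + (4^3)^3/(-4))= -330293376/5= -66058675.20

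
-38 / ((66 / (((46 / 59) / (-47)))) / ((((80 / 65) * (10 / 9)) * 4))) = 559360 / 10706553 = 0.05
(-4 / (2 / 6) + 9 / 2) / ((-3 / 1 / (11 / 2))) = 55 / 4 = 13.75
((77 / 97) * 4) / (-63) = -44 / 873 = -0.05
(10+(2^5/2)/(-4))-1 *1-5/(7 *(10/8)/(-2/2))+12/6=53/7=7.57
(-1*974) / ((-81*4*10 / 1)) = 487 / 1620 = 0.30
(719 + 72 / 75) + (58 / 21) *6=128893 / 175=736.53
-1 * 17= -17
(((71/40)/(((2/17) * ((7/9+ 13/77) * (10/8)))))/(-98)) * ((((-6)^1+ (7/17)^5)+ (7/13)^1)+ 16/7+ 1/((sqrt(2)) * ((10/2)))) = 718380029961/1745054365600 - 119493 * sqrt(2)/9184000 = 0.39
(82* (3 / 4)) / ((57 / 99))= 4059 / 38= 106.82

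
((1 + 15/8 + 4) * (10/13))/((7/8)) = 550/91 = 6.04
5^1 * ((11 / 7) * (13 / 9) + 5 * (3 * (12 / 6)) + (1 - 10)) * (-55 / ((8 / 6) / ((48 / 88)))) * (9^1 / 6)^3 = -494775 / 56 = -8835.27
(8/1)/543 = 8/543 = 0.01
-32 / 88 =-4 / 11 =-0.36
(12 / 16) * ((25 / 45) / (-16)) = -5 / 192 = -0.03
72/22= 36/11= 3.27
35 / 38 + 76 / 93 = 6143 / 3534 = 1.74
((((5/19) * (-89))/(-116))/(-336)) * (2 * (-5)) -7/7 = -368047/370272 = -0.99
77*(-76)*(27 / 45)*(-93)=1632708 / 5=326541.60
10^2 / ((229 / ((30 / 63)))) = 1000 / 4809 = 0.21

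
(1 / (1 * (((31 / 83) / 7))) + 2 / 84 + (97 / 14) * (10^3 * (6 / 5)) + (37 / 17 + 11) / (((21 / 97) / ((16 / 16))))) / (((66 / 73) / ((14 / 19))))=1506970609 / 220286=6840.97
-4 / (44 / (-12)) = 12 / 11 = 1.09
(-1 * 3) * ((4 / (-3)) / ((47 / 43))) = 172 / 47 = 3.66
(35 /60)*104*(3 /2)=91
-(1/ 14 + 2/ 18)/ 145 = -23/ 18270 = -0.00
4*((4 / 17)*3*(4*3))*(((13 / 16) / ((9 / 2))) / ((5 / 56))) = 5824 / 85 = 68.52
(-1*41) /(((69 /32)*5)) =-3.80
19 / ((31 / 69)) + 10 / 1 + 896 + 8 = 29645 / 31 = 956.29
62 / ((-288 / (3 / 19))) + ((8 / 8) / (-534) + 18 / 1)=17.96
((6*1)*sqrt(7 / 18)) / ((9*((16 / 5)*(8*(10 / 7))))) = 7*sqrt(14) / 2304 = 0.01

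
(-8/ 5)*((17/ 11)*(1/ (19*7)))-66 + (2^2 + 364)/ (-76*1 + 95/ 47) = -95034418/ 1338645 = -70.99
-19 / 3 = -6.33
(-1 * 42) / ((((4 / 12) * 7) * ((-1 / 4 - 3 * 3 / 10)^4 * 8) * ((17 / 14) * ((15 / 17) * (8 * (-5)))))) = 8400 / 279841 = 0.03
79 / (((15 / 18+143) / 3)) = 1422 / 863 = 1.65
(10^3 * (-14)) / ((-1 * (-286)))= -48.95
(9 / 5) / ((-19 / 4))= -36 / 95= -0.38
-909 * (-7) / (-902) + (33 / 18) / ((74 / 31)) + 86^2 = 1479745829 / 200244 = 7389.71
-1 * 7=-7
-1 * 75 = -75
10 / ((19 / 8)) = 80 / 19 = 4.21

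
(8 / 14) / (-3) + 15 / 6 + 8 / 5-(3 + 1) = -19 / 210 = -0.09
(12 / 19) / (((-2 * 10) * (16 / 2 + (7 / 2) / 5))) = -2 / 551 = -0.00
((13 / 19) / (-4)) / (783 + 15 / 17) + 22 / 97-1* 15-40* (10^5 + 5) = -392978187183845 / 98239272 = -4000214.77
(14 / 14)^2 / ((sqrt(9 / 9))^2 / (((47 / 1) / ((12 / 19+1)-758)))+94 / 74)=-33041 / 489756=-0.07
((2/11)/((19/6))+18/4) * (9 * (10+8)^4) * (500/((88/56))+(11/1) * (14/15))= 3251303130096/2299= 1414224936.97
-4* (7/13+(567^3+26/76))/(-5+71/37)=1110597258403/4693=236649746.09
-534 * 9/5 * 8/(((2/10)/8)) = -307584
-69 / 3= -23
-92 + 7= -85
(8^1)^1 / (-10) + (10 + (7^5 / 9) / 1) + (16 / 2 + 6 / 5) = 84863 / 45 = 1885.84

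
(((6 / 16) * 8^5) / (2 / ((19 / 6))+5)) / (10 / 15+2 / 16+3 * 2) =5603328 / 17441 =321.27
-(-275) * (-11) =-3025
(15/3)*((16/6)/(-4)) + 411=1223/3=407.67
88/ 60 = 22/ 15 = 1.47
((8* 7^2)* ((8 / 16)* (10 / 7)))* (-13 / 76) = -910 / 19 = -47.89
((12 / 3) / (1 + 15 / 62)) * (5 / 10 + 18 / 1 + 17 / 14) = 34224 / 539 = 63.50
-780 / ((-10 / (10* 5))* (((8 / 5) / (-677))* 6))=-1100125 / 4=-275031.25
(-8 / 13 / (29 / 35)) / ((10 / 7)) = -196 / 377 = -0.52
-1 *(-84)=84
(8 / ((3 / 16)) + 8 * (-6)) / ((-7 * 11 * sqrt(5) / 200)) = 640 * sqrt(5) / 231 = 6.20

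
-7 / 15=-0.47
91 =91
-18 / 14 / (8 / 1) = -9 / 56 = -0.16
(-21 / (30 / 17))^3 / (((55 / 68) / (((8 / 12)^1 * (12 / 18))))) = -57295406 / 61875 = -925.99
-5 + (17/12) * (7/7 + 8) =7.75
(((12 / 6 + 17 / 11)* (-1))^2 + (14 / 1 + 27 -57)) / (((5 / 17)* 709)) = -1411 / 85789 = -0.02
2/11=0.18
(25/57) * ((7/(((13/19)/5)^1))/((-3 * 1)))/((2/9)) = -875/26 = -33.65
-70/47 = -1.49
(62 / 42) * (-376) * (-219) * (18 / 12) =1276332 / 7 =182333.14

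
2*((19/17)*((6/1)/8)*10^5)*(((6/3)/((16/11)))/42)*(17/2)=653125/14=46651.79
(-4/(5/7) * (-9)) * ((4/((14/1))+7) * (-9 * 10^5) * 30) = -9914400000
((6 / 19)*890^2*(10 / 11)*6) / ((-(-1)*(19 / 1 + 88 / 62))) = 66818.11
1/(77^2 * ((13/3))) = 3/77077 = 0.00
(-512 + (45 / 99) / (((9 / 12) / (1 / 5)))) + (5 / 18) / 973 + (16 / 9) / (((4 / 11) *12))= -511.47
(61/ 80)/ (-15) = -61/ 1200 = -0.05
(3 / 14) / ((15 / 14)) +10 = 10.20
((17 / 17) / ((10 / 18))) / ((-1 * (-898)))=9 / 4490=0.00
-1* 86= -86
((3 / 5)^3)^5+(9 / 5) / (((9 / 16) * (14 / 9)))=2.06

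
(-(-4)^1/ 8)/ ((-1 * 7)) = -1/ 14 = -0.07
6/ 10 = 3/ 5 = 0.60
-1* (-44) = 44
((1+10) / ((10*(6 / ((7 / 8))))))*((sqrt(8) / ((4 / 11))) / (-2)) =-847*sqrt(2) / 1920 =-0.62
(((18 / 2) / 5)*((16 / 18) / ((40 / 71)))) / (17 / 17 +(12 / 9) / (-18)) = 1917 / 625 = 3.07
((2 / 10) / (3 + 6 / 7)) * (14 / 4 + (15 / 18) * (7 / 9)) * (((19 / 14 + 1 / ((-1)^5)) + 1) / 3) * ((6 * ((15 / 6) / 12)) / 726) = 133 / 793881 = 0.00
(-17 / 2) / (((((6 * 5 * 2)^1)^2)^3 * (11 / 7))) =-119 / 1026432000000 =-0.00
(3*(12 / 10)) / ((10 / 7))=63 / 25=2.52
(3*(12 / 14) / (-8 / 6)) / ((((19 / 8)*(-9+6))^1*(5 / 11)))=396 / 665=0.60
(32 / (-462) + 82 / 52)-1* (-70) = 429475 / 6006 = 71.51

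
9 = 9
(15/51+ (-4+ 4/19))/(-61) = 1129/19703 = 0.06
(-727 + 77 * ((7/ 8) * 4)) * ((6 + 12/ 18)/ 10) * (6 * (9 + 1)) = -18300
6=6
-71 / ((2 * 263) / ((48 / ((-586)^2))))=-426 / 22578287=-0.00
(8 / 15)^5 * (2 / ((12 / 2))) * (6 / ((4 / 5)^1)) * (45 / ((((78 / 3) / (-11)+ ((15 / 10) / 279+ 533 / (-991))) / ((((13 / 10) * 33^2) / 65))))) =-669936041984 / 18350290625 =-36.51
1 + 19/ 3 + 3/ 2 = 53/ 6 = 8.83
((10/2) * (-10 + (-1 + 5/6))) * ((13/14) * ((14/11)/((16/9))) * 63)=-749385/352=-2128.93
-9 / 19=-0.47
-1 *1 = -1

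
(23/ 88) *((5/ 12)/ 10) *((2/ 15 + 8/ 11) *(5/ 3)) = 1633/ 104544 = 0.02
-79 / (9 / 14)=-1106 / 9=-122.89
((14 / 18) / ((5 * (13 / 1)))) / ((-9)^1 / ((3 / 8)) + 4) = -0.00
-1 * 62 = -62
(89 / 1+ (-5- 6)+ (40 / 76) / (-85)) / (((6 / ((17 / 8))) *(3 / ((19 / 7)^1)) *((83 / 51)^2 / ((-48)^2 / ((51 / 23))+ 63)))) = 1002940755 / 96446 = 10398.99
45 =45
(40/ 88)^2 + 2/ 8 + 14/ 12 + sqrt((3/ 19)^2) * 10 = 88343/ 27588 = 3.20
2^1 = 2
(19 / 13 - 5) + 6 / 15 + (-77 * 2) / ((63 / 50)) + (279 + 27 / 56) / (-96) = -134470057 / 1048320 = -128.27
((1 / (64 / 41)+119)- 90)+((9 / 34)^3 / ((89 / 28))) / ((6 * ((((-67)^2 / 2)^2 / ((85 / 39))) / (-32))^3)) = 3035184018874456536857763934661 / 102399460837092893187036544832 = 29.64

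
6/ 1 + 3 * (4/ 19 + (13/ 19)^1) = 165/ 19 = 8.68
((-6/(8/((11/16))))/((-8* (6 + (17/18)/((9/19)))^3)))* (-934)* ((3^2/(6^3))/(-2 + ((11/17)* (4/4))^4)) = 228013367080257/84729976754528000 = 0.00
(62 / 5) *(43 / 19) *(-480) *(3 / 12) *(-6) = 383904 / 19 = 20205.47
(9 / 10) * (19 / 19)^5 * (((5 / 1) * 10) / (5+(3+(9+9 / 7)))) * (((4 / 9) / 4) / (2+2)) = 35 / 512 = 0.07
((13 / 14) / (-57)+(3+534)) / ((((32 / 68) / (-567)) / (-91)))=17898559497 / 304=58876840.45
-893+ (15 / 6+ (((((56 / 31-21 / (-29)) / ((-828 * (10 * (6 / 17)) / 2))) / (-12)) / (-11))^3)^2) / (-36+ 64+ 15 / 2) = -1330873637638615444757790223949476116761672809340251981199 / 1490457558161798425467729358976826074896105823533006848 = -892.93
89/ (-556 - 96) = -89/ 652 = -0.14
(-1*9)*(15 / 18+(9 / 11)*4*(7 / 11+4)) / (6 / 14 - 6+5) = 244041 / 968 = 252.11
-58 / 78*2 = -58 / 39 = -1.49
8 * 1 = 8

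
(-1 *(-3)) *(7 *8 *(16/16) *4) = 672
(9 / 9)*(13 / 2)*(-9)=-117 / 2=-58.50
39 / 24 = 1.62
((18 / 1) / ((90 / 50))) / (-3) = -10 / 3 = -3.33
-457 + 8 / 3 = -1363 / 3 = -454.33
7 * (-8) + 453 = 397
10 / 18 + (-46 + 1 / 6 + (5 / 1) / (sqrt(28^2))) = -45.10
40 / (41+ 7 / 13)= 26 / 27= 0.96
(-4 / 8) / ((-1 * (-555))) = -1 / 1110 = -0.00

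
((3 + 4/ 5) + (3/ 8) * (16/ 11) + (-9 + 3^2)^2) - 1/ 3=662/ 165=4.01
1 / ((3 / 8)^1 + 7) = 8 / 59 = 0.14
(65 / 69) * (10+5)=325 / 23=14.13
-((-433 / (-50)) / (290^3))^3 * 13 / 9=-1055375581 / 16320539222852625000000000000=-0.00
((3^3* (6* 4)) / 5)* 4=2592 / 5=518.40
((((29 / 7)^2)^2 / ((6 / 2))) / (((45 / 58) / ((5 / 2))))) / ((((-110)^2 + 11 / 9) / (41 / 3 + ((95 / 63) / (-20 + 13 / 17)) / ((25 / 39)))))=0.35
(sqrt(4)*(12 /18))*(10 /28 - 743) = -20794 /21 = -990.19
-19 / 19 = -1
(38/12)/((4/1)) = 0.79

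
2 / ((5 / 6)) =12 / 5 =2.40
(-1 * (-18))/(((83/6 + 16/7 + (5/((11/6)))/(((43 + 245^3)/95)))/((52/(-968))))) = -6022175796/100390540063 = -0.06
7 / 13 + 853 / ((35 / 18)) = 199847 / 455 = 439.22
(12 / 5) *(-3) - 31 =-38.20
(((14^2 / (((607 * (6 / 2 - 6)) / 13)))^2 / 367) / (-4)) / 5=-1623076 / 6084935235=-0.00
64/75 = 0.85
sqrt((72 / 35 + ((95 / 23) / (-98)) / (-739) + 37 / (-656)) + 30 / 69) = sqrt(23183059156477355) / 97562780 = 1.56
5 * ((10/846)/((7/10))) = 250/2961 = 0.08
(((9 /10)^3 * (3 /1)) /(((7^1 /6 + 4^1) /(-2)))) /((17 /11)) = -0.55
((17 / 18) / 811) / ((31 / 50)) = 425 / 226269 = 0.00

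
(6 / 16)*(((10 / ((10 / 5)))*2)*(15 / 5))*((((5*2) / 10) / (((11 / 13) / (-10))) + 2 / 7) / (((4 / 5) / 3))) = -74925 / 154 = -486.53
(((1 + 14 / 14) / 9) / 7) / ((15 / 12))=8 / 315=0.03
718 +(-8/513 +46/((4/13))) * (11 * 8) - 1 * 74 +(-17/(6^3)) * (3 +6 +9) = 28311877/2052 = 13797.21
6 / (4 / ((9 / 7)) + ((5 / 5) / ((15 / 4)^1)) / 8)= 540 / 283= 1.91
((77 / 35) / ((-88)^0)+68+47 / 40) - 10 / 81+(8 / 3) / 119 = 71.27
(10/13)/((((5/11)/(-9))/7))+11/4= -5401/52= -103.87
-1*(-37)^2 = -1369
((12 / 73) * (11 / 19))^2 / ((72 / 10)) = 2420 / 1923769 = 0.00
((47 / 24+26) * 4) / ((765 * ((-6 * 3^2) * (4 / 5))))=-671 / 198288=-0.00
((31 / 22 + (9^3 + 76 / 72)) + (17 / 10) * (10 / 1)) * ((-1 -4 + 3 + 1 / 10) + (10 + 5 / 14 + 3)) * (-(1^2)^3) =-8575.27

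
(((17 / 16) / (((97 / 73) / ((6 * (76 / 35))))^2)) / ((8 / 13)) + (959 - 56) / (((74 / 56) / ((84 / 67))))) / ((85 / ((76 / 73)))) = 2220903241697682 / 177295564124875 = 12.53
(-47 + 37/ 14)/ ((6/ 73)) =-15111/ 28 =-539.68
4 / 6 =2 / 3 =0.67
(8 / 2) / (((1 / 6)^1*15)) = 8 / 5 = 1.60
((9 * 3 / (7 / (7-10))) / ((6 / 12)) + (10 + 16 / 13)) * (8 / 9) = -8672 / 819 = -10.59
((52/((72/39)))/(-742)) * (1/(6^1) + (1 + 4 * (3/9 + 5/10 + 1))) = -2873/8904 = -0.32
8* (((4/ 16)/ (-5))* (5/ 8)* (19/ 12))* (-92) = 437/ 12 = 36.42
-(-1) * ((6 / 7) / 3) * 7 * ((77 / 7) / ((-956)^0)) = 22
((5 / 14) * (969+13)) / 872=2455 / 6104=0.40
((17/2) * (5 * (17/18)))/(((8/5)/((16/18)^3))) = 115600/6561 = 17.62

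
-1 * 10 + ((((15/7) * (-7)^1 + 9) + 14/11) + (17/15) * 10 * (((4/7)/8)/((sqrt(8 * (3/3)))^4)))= -217541/14784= -14.71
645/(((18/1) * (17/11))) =2365/102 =23.19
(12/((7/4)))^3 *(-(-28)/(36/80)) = 983040/49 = 20062.04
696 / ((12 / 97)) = 5626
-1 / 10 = -0.10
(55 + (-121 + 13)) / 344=-53 / 344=-0.15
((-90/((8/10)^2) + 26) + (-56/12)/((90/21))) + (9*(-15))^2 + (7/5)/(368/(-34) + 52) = 18109.32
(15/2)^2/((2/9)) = 2025/8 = 253.12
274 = 274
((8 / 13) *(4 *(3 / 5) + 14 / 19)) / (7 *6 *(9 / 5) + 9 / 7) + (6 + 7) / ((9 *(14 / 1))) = 397907 / 3101826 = 0.13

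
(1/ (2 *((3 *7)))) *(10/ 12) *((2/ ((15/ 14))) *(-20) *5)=-100/ 27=-3.70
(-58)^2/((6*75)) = 7.48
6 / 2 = 3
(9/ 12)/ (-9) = -1/ 12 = -0.08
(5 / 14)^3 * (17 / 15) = 0.05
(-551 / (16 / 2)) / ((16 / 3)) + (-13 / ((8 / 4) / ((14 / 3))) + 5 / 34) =-281359 / 6528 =-43.10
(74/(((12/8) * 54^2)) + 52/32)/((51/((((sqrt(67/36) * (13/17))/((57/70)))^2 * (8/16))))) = 398462880725/15080960600208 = 0.03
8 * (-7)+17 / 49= -2727 / 49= -55.65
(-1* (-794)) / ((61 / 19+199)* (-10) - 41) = -15086 / 39199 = -0.38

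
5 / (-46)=-5 / 46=-0.11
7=7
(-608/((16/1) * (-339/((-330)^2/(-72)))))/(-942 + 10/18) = 172425/957449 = 0.18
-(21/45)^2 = -49/225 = -0.22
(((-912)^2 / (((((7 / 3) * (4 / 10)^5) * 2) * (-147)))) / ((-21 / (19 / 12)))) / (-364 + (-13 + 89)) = -21434375 / 691488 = -31.00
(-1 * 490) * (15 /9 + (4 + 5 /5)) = -9800 /3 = -3266.67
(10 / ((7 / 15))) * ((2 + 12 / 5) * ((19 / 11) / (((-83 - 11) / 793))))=-452010 / 329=-1373.89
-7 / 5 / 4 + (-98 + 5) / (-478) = -743 / 4780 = -0.16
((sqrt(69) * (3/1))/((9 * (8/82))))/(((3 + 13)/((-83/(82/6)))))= -83 * sqrt(69)/64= -10.77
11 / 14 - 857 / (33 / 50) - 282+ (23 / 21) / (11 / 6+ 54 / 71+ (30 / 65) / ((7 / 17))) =-105079717151 / 66531234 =-1579.40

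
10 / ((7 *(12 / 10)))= 25 / 21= 1.19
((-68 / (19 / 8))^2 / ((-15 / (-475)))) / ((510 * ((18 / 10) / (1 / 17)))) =2560 / 1539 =1.66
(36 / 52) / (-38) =-0.02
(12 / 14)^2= 36 / 49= 0.73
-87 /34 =-2.56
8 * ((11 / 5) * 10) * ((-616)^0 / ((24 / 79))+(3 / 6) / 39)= 22682 / 39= 581.59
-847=-847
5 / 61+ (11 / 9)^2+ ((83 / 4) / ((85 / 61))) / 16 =67372123 / 26879040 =2.51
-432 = -432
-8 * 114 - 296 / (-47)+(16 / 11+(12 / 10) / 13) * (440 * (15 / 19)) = -4276456 / 11609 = -368.37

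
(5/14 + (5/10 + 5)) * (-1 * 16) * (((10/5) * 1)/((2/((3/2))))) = -984/7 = -140.57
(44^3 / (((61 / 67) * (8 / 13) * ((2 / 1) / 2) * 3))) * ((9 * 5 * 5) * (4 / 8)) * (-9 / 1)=-51313322.95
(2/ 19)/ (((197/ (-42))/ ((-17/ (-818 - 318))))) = -357/ 1063012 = -0.00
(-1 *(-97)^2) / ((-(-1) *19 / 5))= -47045 / 19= -2476.05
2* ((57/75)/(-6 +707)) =38/17525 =0.00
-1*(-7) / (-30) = -7 / 30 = -0.23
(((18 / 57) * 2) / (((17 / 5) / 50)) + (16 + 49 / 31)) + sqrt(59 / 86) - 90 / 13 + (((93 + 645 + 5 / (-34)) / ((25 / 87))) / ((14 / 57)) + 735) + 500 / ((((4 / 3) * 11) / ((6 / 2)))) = sqrt(5074) / 86 + 11337571569791 / 1002301300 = 11312.37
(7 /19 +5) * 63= 6426 /19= 338.21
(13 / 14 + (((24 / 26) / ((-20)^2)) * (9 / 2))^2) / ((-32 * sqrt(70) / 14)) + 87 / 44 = 87 / 44 - 43945103 * sqrt(70) / 7571200000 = 1.93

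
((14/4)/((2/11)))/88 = 7/32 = 0.22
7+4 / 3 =25 / 3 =8.33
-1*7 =-7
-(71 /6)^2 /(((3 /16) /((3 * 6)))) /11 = -40328 /33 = -1222.06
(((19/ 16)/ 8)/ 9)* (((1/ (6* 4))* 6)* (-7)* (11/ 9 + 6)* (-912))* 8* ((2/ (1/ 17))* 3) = 2792335/ 18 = 155129.72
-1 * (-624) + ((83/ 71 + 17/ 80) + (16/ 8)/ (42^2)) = 1566508487/ 2504880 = 625.38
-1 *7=-7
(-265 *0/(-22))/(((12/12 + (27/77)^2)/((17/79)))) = 0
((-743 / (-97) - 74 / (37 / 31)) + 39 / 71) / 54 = -20581 / 20661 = -1.00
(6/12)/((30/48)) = 4/5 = 0.80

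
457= 457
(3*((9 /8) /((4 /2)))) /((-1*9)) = -3 /16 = -0.19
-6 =-6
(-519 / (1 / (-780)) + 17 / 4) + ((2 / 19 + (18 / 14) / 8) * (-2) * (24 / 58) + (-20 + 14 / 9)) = 56208065149 / 138852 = 404805.59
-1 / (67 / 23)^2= -529 / 4489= -0.12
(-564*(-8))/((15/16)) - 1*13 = 23999/5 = 4799.80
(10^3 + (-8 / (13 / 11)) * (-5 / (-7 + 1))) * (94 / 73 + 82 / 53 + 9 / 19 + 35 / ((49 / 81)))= 58122810280 / 955643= 60820.63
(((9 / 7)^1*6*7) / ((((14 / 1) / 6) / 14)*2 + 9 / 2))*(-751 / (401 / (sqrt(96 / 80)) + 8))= -22.43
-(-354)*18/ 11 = 6372/ 11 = 579.27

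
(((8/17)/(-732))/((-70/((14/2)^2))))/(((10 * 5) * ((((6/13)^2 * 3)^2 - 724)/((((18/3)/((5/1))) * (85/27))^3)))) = -57778903/86157992671875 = -0.00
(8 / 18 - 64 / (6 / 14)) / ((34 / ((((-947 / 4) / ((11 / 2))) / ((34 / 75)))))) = 7931125 / 19074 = 415.81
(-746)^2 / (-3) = -556516 / 3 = -185505.33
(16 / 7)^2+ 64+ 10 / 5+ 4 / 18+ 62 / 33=355702 / 4851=73.33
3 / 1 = 3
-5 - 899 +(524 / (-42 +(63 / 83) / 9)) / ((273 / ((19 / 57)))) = -2575811596 / 2849301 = -904.02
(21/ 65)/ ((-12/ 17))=-119/ 260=-0.46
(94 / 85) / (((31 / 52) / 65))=63544 / 527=120.58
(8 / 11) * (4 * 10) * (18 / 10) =576 / 11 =52.36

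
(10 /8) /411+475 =780905 /1644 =475.00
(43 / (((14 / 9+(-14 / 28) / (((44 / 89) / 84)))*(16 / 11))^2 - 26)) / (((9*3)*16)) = 1888689 / 278730125920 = 0.00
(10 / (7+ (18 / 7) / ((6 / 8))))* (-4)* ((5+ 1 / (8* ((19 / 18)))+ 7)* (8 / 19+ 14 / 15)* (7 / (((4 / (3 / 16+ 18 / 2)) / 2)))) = -426784953 / 210824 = -2024.37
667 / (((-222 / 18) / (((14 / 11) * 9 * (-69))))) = 17396694 / 407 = 42743.72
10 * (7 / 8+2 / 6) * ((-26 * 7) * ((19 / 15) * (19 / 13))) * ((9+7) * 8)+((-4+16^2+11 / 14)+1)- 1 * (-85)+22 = -65616109 / 126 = -520762.77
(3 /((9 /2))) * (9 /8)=3 /4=0.75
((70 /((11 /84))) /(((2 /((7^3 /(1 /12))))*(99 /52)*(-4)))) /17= -17479280 /2057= -8497.46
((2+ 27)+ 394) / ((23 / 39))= 16497 / 23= 717.26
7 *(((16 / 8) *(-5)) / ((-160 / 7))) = 49 / 16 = 3.06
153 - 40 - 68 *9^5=-4015219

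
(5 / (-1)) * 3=-15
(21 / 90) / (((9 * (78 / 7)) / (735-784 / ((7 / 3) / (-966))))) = 756.90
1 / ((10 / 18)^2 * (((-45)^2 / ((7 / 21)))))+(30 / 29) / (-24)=-9259 / 217500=-0.04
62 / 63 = 0.98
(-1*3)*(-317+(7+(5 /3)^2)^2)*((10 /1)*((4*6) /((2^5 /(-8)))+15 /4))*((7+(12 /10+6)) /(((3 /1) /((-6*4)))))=5092972 /3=1697657.33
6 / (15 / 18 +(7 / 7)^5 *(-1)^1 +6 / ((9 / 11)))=36 / 43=0.84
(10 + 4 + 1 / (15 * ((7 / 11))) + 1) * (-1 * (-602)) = 9093.07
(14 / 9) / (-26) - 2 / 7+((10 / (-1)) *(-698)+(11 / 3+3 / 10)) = 57195857 / 8190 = 6983.62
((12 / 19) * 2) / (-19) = -24 / 361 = -0.07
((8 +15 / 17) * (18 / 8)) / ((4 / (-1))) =-1359 / 272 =-5.00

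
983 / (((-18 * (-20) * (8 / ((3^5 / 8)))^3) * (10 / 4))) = 1567219509 / 26214400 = 59.78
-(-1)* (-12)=-12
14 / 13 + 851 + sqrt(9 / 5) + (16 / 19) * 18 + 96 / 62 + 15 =3 * sqrt(5) / 5 + 6767128 / 7657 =885.12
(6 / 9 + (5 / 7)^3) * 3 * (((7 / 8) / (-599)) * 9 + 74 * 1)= 228.86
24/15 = 8/5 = 1.60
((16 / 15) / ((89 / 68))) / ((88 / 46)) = 0.43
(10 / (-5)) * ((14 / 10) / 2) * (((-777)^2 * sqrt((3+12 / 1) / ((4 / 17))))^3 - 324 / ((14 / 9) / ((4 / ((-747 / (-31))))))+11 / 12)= 46933 / 996 - 78558707388046647573 * sqrt(255) / 8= -156810244560931599283.13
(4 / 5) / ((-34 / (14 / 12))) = -7 / 255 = -0.03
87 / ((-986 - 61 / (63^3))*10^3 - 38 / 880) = -9571799160 / 108480422070893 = -0.00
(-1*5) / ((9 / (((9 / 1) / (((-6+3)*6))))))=5 / 18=0.28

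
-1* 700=-700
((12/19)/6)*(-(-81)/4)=81/38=2.13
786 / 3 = 262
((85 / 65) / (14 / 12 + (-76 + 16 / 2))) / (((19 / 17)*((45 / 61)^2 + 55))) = -3226107 / 10235516980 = -0.00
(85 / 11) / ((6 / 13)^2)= 14365 / 396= 36.28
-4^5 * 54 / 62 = -27648 / 31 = -891.87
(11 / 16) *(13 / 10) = 0.89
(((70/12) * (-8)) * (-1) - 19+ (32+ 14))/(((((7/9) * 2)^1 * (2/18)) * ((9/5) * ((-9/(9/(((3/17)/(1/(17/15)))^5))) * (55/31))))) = -64228125/154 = -417065.75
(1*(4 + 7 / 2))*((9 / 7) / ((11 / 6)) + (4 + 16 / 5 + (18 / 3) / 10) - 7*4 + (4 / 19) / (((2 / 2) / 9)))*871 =-336483849 / 2926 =-114997.90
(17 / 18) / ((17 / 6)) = 1 / 3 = 0.33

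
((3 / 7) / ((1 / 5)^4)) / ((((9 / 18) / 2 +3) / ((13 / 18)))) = 1250 / 21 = 59.52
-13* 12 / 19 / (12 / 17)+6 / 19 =-215 / 19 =-11.32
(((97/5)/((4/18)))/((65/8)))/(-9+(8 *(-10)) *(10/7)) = -24444/280475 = -0.09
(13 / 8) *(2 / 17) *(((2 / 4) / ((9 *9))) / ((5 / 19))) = 247 / 55080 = 0.00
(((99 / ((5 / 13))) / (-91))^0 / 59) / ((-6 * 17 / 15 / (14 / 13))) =-0.00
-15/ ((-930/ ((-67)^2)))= 4489/ 62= 72.40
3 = 3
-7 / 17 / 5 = -7 / 85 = -0.08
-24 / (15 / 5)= -8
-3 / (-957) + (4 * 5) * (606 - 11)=3796101 / 319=11900.00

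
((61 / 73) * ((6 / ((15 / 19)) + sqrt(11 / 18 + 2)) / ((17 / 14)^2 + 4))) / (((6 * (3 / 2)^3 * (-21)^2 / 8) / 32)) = 124928 * sqrt(94) / 171305523 + 9494528 / 285509205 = 0.04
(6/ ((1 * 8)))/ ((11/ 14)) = 21/ 22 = 0.95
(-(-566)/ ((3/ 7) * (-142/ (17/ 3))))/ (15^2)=-33677/ 143775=-0.23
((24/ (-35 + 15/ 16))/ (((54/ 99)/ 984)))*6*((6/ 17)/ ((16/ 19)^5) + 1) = -13982.58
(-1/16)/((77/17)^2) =-289/94864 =-0.00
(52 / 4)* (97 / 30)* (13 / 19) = 16393 / 570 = 28.76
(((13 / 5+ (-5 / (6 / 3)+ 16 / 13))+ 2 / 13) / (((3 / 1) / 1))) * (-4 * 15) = -386 / 13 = -29.69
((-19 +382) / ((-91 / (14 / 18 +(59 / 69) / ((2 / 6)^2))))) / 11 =-19294 / 6279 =-3.07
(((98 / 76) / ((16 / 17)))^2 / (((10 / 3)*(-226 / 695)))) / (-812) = 41335959 / 19382222848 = 0.00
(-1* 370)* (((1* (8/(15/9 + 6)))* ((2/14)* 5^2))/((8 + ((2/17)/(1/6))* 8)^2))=-4009875/541604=-7.40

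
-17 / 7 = -2.43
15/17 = 0.88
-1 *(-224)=224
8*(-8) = -64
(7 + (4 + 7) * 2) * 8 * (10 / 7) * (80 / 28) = 46400 / 49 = 946.94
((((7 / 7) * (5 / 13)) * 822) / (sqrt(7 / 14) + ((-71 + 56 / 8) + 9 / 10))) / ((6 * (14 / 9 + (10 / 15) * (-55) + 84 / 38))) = 2928375 * sqrt(2) / 14558521159 + 369560925 / 14558521159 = 0.03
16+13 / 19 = 317 / 19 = 16.68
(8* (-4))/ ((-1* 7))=32/ 7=4.57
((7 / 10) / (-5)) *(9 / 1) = -63 / 50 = -1.26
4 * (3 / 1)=12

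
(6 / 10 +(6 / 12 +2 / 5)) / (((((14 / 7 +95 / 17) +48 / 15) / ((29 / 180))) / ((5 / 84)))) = 0.00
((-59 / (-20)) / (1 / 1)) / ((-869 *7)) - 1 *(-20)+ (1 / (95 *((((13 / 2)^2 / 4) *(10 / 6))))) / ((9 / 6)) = 39064857379 / 1953251300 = 20.00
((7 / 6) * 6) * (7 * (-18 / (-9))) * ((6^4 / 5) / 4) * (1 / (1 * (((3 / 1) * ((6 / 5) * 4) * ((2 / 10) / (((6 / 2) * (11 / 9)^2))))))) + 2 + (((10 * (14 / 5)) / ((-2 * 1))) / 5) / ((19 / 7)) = 9882.64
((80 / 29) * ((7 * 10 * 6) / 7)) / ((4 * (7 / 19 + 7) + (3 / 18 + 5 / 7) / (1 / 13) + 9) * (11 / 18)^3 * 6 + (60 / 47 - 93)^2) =0.02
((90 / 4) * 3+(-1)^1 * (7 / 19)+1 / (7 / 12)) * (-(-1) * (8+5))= 238069 / 266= 895.00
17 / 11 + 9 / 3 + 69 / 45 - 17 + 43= 5293 / 165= 32.08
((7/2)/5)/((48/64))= 14/15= 0.93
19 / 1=19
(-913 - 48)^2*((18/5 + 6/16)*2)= 146839839/20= 7341991.95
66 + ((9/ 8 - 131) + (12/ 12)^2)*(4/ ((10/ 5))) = -767/ 4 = -191.75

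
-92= -92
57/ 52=1.10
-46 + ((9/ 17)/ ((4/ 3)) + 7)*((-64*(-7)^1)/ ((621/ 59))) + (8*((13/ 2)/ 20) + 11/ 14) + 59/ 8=826504801/ 2955960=279.61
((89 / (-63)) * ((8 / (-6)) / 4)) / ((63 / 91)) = 0.68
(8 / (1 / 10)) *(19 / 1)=1520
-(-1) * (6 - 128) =-122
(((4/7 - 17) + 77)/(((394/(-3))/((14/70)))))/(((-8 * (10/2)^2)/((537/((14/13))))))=1109979/4826500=0.23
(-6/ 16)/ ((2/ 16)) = -3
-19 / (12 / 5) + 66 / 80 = -851 / 120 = -7.09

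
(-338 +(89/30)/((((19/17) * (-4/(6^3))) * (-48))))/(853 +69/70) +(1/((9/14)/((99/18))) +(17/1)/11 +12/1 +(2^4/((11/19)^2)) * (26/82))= 14947726753637/405699030792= 36.84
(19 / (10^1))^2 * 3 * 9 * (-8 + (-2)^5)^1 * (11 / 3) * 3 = -214434 / 5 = -42886.80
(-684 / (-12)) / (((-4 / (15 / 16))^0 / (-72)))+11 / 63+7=-258100 / 63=-4096.83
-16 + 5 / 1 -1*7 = -18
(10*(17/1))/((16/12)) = 255/2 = 127.50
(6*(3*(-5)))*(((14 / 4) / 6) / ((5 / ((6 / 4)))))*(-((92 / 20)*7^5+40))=1218297.15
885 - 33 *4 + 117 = 870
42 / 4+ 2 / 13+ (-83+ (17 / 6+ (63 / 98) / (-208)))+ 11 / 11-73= -1236283 / 8736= -141.52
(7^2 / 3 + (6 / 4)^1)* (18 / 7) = 321 / 7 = 45.86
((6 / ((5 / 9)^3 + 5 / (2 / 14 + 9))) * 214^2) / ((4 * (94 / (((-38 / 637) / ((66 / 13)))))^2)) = 32138900064 / 21508616194835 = 0.00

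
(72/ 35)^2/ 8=648/ 1225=0.53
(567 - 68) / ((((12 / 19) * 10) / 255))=161177 / 8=20147.12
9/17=0.53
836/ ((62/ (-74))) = -30932/ 31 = -997.81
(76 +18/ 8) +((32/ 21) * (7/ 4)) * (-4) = 811/ 12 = 67.58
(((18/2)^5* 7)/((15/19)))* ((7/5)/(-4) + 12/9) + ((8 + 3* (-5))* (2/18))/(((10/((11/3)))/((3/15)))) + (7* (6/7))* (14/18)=278016991/540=514846.28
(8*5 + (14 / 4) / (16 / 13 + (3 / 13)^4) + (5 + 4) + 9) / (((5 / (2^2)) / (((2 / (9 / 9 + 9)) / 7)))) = 1714782 / 1233155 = 1.39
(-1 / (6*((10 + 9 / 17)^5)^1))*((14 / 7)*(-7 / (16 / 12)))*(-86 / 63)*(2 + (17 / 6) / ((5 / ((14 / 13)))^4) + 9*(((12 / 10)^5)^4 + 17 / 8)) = -1461436545828651229703541531001 / 216233211075856251525878906250000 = -0.01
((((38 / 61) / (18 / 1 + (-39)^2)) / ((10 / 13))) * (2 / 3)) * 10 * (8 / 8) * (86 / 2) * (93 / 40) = 17329 / 49410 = 0.35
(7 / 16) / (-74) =-7 / 1184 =-0.01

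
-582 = -582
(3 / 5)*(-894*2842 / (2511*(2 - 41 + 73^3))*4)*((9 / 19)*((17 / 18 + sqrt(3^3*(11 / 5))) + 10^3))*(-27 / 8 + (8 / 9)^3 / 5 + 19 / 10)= 38322949*sqrt(165) / 16184085525 + 690464572133 / 174788123670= 3.98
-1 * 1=-1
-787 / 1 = -787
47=47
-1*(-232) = 232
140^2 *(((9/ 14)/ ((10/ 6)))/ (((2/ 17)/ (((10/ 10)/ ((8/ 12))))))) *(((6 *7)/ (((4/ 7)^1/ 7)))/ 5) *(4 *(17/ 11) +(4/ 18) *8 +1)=88866030.27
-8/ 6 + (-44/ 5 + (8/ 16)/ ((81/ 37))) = -8023/ 810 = -9.90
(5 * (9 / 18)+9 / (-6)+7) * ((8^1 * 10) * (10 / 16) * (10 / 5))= 800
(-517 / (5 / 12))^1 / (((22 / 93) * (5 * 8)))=-13113 / 100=-131.13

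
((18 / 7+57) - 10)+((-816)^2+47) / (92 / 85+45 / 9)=396391684 / 3619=109530.72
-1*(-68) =68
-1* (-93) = 93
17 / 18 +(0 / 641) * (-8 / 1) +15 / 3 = 107 / 18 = 5.94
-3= -3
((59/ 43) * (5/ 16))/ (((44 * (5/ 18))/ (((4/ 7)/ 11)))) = 531/ 291368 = 0.00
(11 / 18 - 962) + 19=-16963 / 18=-942.39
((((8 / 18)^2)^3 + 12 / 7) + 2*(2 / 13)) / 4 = 24539470 / 48361131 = 0.51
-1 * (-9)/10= 9/10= 0.90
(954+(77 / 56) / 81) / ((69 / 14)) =4327421 / 22356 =193.57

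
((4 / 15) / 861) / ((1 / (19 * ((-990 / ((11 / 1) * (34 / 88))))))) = -6688 / 4879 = -1.37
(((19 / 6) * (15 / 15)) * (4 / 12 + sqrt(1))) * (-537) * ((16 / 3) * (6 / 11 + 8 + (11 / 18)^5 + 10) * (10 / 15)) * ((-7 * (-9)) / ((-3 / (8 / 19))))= 1328028.43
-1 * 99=-99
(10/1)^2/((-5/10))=-200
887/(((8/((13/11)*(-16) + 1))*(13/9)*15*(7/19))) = -9960123/40040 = -248.75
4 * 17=68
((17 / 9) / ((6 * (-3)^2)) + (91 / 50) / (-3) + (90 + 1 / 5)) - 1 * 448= -2177108 / 6075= -358.37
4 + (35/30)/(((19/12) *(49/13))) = 558/133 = 4.20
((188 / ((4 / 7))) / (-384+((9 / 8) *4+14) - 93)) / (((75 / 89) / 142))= -1187972 / 9825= -120.91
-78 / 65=-6 / 5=-1.20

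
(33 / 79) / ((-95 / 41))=-1353 / 7505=-0.18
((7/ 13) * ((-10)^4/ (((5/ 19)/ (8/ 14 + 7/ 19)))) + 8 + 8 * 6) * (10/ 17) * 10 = 25072800/ 221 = 113451.58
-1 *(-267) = 267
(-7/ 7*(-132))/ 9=14.67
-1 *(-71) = 71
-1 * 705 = -705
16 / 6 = 8 / 3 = 2.67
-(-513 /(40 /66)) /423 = 1881 /940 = 2.00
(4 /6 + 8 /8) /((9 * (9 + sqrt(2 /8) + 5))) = 10 /783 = 0.01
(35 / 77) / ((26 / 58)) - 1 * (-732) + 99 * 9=232234 / 143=1624.01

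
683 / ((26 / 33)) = 22539 / 26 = 866.88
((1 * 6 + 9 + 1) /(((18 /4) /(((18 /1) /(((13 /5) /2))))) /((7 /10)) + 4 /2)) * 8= 51.94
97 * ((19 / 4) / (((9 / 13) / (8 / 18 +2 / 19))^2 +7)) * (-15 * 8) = -82563672360 / 12821509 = -6439.47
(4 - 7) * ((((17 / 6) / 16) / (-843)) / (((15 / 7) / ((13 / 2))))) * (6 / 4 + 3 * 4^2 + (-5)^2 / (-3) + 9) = 465647 / 4855680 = 0.10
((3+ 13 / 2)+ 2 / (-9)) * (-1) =-167 / 18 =-9.28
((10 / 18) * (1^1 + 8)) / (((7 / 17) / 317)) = 26945 / 7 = 3849.29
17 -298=-281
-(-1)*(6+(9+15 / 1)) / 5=6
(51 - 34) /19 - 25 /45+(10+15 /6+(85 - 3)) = 32435 /342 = 94.84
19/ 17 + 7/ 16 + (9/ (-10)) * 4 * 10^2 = -97497/ 272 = -358.44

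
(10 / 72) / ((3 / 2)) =5 / 54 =0.09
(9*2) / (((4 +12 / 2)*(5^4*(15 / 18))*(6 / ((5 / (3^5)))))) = 1 / 84375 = 0.00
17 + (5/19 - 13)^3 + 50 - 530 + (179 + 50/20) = -32206593/13718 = -2347.76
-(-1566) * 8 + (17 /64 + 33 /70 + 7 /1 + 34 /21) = 84251033 /6720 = 12537.36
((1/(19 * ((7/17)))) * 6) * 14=204/19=10.74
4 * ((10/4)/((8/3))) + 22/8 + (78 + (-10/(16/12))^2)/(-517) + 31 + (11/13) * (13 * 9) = 281745/2068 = 136.24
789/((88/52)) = 10257/22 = 466.23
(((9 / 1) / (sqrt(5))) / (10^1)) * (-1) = -9 * sqrt(5) / 50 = -0.40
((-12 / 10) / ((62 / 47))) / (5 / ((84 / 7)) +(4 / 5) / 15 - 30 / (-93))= -940 / 819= -1.15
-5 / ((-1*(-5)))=-1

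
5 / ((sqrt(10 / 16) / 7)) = 14 * sqrt(10) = 44.27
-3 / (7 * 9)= -1 / 21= -0.05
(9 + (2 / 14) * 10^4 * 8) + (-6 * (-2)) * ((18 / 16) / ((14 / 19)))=320765 / 28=11455.89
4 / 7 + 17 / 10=159 / 70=2.27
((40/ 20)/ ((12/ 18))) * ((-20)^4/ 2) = 240000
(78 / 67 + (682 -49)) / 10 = 42489 / 670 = 63.42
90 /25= 18 /5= 3.60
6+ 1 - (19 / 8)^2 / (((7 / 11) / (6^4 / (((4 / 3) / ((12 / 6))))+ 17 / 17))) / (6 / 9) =-23164513 / 896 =-25853.25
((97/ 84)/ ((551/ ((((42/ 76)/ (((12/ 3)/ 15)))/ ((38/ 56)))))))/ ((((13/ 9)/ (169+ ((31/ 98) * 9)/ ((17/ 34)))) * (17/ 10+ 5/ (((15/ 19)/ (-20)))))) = -420349500/ 67860277849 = -0.01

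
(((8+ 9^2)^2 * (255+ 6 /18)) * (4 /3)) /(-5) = -24269944 /45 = -539332.09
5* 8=40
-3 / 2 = -1.50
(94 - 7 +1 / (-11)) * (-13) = -12428 / 11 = -1129.82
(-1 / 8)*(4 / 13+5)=-0.66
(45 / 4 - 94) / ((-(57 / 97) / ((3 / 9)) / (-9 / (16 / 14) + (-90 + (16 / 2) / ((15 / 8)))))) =-360657931 / 82080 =-4393.98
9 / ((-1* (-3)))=3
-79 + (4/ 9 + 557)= 4306/ 9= 478.44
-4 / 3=-1.33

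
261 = 261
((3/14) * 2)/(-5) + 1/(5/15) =102/35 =2.91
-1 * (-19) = 19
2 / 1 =2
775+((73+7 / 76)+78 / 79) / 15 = 70241273 / 90060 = 779.94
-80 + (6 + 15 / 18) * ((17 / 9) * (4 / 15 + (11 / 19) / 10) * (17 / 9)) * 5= -2240255 / 55404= -40.43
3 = 3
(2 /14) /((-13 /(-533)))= 41 /7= 5.86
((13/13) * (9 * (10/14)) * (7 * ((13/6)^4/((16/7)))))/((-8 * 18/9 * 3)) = -999635/110592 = -9.04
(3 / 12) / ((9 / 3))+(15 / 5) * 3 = 9.08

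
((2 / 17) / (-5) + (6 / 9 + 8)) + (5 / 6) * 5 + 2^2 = 8573 / 510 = 16.81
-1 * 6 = -6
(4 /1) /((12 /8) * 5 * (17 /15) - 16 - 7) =-8 /29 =-0.28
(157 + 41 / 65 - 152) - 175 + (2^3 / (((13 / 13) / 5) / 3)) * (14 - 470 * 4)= -224089.37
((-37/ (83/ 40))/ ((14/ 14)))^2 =2190400/ 6889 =317.96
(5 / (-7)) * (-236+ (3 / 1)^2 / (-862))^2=-29563028915 / 743044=-39786.38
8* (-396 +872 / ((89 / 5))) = -247072 / 89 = -2776.09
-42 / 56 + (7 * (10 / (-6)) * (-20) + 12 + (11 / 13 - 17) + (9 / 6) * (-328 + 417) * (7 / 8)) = 215431 / 624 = 345.24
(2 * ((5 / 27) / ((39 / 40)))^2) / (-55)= -16000 / 12196899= -0.00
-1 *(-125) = 125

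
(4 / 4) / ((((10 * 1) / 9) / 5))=9 / 2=4.50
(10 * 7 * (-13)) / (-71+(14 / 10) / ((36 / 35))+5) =2520 / 179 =14.08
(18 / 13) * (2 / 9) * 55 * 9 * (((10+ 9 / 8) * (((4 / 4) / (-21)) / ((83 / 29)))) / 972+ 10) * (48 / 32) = 573409265 / 250992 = 2284.57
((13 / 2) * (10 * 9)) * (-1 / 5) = -117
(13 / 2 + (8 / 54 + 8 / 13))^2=52.76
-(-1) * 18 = 18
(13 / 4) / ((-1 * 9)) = -13 / 36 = -0.36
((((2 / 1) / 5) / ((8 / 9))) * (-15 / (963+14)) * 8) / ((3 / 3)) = -54 / 977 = -0.06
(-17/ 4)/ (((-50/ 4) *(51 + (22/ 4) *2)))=17/ 3100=0.01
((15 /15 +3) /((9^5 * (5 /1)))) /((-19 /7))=-28 /5609655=-0.00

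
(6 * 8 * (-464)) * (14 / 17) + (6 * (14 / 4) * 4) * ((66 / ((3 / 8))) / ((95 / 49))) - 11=-17324453 / 1615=-10727.22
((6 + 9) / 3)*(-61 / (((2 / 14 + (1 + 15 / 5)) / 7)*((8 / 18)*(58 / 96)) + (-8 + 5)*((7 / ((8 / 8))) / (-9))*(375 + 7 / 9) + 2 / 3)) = -1614060 / 4644473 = -0.35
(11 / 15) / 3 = 11 / 45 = 0.24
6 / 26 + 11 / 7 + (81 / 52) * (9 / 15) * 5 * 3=443 / 28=15.82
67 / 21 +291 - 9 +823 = 23272 / 21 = 1108.19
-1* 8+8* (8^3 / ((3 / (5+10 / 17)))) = 388712 / 51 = 7621.80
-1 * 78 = -78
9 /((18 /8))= 4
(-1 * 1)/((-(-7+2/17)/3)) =-17/39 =-0.44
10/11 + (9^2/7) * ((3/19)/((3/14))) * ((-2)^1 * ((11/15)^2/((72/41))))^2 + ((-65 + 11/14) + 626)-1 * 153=244645404617/592515000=412.89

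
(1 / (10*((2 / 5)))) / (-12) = -1 / 48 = -0.02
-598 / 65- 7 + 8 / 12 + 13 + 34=472 / 15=31.47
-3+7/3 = -2/3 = -0.67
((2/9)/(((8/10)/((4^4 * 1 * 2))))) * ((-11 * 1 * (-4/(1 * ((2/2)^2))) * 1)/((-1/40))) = -2252800/9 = -250311.11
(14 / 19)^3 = 2744 / 6859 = 0.40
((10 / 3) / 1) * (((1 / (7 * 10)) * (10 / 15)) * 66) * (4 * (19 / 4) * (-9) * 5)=-12540 / 7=-1791.43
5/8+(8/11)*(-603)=-38537/88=-437.92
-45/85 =-9/17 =-0.53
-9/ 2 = -4.50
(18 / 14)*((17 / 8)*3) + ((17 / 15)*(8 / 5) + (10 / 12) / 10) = 42391 / 4200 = 10.09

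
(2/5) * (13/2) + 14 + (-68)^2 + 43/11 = 255448/55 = 4644.51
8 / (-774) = -4 / 387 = -0.01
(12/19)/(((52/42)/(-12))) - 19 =-6205/247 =-25.12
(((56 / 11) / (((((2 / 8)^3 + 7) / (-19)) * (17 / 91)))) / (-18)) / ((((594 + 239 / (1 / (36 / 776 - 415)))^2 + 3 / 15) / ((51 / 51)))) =583050890240 / 1381913236603164283227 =0.00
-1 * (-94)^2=-8836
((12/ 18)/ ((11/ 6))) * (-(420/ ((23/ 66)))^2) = -279417600/ 529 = -528199.62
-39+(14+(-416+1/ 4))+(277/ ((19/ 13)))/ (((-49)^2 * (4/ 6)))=-80404691/ 182476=-440.63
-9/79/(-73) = 9/5767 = 0.00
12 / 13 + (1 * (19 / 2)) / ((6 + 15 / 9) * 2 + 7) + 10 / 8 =9053 / 3484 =2.60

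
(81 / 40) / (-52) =-81 / 2080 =-0.04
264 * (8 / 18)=117.33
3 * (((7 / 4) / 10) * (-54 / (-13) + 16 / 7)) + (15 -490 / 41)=68539 / 10660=6.43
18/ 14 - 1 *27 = -180/ 7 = -25.71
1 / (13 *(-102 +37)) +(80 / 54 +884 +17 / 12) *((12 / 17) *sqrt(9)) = 80938274 / 43095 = 1878.14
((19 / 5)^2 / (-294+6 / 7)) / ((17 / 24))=-266 / 3825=-0.07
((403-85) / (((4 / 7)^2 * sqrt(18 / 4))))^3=17515230173 * sqrt(2) / 256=96758890.85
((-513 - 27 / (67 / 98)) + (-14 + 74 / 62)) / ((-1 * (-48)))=-587063 / 49848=-11.78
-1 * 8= -8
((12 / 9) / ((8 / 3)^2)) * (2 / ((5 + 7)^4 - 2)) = 3 / 165872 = 0.00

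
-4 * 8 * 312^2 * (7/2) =-10902528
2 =2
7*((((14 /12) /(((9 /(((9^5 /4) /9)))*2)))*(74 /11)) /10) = 440559 /880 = 500.64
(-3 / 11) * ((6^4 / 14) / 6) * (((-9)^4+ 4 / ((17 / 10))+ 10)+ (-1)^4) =-27663.51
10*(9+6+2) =170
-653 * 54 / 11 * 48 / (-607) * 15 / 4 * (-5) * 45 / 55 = -285622200 / 73447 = -3888.82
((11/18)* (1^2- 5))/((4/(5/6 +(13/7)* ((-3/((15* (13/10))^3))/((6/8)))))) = -584881/1149876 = -0.51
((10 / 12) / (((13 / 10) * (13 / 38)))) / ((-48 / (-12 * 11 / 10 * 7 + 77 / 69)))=2991835 / 839592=3.56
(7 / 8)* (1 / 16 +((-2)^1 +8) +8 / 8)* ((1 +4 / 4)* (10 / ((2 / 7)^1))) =27685 / 64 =432.58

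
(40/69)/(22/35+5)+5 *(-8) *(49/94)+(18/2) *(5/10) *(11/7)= -122326531/8944194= -13.68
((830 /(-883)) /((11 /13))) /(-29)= 10790 /281677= 0.04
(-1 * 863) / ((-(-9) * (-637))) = 863 / 5733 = 0.15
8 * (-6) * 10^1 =-480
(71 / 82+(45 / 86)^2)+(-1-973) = -295006281 / 303236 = -972.86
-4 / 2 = -2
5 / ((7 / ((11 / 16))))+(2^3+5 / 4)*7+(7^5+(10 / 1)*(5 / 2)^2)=1896691 / 112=16934.74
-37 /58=-0.64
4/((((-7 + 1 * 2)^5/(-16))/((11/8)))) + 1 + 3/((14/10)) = 69366/21875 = 3.17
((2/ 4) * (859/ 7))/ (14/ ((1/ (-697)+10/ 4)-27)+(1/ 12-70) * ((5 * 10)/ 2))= -58678290/ 1672149073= -0.04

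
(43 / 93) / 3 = 43 / 279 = 0.15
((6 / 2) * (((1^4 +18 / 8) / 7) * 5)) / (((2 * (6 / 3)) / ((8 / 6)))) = 2.32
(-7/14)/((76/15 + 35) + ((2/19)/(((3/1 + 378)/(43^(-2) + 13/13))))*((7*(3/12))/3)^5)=-2081621358720/166807335944471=-0.01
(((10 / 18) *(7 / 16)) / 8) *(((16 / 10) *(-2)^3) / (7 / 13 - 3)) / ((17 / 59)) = 5369 / 9792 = 0.55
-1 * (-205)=205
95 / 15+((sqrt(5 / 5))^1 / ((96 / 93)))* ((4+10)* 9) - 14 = 5491 / 48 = 114.40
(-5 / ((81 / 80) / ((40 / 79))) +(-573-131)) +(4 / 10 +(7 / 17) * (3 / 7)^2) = -706.02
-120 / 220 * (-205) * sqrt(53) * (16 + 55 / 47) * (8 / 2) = 55909.55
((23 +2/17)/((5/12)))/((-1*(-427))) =0.13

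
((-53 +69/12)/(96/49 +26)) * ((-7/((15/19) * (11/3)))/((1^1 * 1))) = 1231713/301400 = 4.09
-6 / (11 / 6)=-36 / 11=-3.27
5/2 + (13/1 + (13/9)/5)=1421/90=15.79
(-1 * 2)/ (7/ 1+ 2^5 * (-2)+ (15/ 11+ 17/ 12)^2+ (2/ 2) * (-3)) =34848/ 910751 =0.04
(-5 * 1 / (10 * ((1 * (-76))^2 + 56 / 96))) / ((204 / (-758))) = 379 / 1178423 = 0.00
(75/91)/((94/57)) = 4275/8554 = 0.50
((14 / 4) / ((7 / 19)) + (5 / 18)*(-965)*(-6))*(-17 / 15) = -165019 / 90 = -1833.54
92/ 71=1.30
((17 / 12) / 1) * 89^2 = 134657 / 12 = 11221.42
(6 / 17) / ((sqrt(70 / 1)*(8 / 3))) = 9*sqrt(70) / 4760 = 0.02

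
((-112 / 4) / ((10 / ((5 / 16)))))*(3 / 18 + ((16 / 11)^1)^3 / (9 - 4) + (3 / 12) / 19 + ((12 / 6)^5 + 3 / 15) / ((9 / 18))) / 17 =-692464073 / 206358240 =-3.36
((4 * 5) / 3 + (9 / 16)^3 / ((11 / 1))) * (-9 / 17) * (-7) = 24.77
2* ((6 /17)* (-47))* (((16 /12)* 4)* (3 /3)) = -3008 /17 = -176.94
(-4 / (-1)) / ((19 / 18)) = 72 / 19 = 3.79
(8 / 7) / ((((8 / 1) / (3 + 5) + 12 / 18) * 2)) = 12 / 35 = 0.34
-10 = -10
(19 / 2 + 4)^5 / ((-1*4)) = -14348907 / 128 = -112100.84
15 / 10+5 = 6.50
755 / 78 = 9.68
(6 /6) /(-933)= -1 /933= -0.00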